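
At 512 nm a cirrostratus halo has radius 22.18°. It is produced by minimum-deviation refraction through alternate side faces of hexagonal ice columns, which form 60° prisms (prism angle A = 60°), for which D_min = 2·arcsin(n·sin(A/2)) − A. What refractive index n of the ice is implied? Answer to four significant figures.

1.314

Rearranging: n = sin((D_min + A)/2) / sin(A/2).
(D_min + A)/2 = (22.18° + 60°)/2 = 41.090°.
n = sin 41.090° / sin 30° = 0.6572 / 0.5000 = 1.3145.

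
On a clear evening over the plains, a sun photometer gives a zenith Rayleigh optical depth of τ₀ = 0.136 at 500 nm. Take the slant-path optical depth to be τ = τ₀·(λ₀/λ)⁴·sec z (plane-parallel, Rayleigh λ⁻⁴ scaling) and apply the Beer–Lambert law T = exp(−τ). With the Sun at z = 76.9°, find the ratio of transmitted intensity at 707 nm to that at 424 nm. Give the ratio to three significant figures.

2.75

Airmass: sec 76.9° = 4.4121.
τ(707 nm) = 0.136 × (500/707)⁴ × 4.4121 = 0.136 × 0.2502 × 4.4121 = 0.1501.
τ(424 nm) = 0.136 × (500/424)⁴ × 4.4121 = 0.136 × 1.9338 × 4.4121 = 1.1604.
T(707)/T(424) = exp(τ_B − τ_A) = exp(1.0103) = 2.7463.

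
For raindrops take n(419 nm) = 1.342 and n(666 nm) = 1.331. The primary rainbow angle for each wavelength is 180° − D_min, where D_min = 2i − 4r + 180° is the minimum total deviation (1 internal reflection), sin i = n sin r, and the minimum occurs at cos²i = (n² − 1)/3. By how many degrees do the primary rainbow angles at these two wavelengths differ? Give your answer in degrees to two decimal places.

At 419 nm (n = 1.342): cos²i = 0.26699 → i = 58.888°, r = 39.641°, D_min = 139.213°, rainbow angle = 40.787°.
At 666 nm (n = 1.331): cos²i = 0.25719 → i = 59.527°, r = 40.356°, D_min = 137.630°, rainbow angle = 42.370°.
Angular width = |40.787° − 42.370°| = 1.583°.

1.58°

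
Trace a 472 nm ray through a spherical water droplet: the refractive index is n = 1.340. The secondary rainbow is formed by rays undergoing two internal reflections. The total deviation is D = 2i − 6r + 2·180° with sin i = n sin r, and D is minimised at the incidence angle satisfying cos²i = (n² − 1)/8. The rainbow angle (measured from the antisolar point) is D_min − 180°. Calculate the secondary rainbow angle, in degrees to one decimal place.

52.7°

cos²i = (1.79560 − 1)/8 = 0.09945; i = arccos(0.31536) = 71.618°.
sin r = sin 71.618°/1.340 = 0.70819; r = 45.088°.
D_min = 2·71.618° − 6·45.088° + 360° = 232.709°.
Rainbow angle = D_min − 180° = 52.709°.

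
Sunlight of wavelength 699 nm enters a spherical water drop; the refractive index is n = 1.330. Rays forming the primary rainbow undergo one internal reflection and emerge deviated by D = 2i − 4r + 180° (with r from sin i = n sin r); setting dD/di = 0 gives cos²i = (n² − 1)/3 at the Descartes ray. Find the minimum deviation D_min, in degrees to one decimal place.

cos²i = (1.76890 − 1)/3 = 0.25630; i = arccos(0.50626) = 59.585°.
sin r = sin 59.585°/1.330 = 0.64841; r = 40.422°.
D_min = 2·59.585° − 4·40.422° + 180° = 137.484°.

137.5°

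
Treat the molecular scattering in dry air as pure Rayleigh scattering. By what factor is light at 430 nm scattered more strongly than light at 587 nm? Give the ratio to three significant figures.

Rayleigh scattering ∝ λ⁻⁴, so the ratio of coefficients is the inverse fourth power of the wavelength ratio.
σ(430)/σ(587) = (587/430)⁴ = (1.3651)⁴ = 3.473.

3.47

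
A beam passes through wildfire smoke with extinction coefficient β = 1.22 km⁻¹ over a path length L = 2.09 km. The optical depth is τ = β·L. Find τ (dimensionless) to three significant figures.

2.55

τ = β·L = 1.22 × 2.09 = 2.5498.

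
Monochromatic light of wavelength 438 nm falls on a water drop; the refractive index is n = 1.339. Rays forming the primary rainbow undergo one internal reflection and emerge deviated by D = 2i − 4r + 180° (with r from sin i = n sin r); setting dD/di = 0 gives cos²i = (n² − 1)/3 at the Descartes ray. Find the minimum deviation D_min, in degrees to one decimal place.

138.8°

cos²i = (1.79292 − 1)/3 = 0.26431; i = arccos(0.51411) = 59.062°.
sin r = sin 59.062°/1.339 = 0.64057; r = 39.834°.
D_min = 2·59.062° − 4·39.834° + 180° = 138.786°.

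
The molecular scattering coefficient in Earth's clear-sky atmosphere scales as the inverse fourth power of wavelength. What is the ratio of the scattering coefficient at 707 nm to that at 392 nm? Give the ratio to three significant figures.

Rayleigh scattering ∝ λ⁻⁴, so the ratio of coefficients is the inverse fourth power of the wavelength ratio.
σ(707)/σ(392) = (392/707)⁴ = (0.5545)⁴ = 0.09451.

0.0945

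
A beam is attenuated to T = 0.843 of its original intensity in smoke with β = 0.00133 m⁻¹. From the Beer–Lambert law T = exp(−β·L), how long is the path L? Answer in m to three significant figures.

128 m

Beer–Lambert: T = exp(−βL) ⇒ L = −ln(T)/β = −ln(0.843)/0.00133 = 0.1708/0.00133 = 128.4 m.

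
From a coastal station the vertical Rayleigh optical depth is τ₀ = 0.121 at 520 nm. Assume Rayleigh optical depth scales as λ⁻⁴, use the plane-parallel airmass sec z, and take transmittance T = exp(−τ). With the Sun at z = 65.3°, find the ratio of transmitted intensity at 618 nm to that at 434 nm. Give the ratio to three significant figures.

Airmass: sec 65.3° = 2.3931.
τ(618 nm) = 0.121 × (520/618)⁴ × 2.3931 = 0.121 × 0.5013 × 2.3931 = 0.1451.
τ(434 nm) = 0.121 × (520/434)⁴ × 2.3931 = 0.121 × 2.0609 × 2.3931 = 0.5968.
T(618)/T(434) = exp(τ_B − τ_A) = exp(0.4516) = 1.5708.

1.57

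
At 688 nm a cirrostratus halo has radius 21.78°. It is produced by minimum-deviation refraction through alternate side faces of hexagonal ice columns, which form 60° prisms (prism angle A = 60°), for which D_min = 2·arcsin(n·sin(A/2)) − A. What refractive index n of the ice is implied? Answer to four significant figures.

Rearranging: n = sin((D_min + A)/2) / sin(A/2).
(D_min + A)/2 = (21.78° + 60°)/2 = 40.890°.
n = sin 40.890° / sin 30° = 0.6546 / 0.5000 = 1.3092.

1.309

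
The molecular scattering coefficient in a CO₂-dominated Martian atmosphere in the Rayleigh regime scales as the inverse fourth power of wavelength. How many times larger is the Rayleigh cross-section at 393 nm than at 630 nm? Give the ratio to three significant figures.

Rayleigh scattering ∝ λ⁻⁴, so the ratio of coefficients is the inverse fourth power of the wavelength ratio.
σ(393)/σ(630) = (630/393)⁴ = (1.6031)⁴ = 6.604.

6.60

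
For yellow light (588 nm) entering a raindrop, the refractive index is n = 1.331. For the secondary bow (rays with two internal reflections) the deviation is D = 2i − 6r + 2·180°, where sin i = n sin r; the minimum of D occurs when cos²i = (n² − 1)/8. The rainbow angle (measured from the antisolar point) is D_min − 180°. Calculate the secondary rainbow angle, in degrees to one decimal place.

cos²i = (1.77156 − 1)/8 = 0.09645; i = arccos(0.31056) = 71.907°.
sin r = sin 71.907°/1.331 = 0.71417; r = 45.575°.
D_min = 2·71.907° − 6·45.575° + 360° = 230.365°.
Rainbow angle = D_min − 180° = 50.365°.

50.4°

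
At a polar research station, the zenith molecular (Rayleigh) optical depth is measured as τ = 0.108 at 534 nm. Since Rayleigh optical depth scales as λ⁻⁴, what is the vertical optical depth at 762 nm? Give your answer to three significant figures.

τ(762 nm) = τ(534 nm) × (534/762)⁴ = 0.108 × (0.7008)⁴ = 0.108 × 0.2412 = 0.0260.

0.0260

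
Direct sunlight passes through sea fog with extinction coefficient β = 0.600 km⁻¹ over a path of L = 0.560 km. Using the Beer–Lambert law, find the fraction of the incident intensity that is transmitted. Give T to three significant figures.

τ = β·L = 0.600 × 0.560 = 0.3360.
T = exp(−0.3360) = 0.7146.

0.715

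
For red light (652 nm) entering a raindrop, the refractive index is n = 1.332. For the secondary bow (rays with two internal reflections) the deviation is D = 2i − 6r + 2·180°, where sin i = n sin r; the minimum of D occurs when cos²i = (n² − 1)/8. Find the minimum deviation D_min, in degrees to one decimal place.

230.6°

cos²i = (1.77422 − 1)/8 = 0.09678; i = arccos(0.31109) = 71.875°.
sin r = sin 71.875°/1.332 = 0.71350; r = 45.520°.
D_min = 2·71.875° − 6·45.520° + 360° = 230.628°.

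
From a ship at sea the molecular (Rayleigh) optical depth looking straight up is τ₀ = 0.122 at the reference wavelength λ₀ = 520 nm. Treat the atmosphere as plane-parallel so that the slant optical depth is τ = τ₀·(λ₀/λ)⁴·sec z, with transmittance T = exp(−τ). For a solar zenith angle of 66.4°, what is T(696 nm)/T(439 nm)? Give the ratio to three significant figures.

Airmass: sec 66.4° = 2.4978.
τ(696 nm) = 0.122 × (520/696)⁴ × 2.4978 = 0.122 × 0.3116 × 2.4978 = 0.0950.
τ(439 nm) = 0.122 × (520/439)⁴ × 2.4978 = 0.122 × 1.9686 × 2.4978 = 0.5999.
T(696)/T(439) = exp(τ_B − τ_A) = exp(0.5049) = 1.6569.

1.66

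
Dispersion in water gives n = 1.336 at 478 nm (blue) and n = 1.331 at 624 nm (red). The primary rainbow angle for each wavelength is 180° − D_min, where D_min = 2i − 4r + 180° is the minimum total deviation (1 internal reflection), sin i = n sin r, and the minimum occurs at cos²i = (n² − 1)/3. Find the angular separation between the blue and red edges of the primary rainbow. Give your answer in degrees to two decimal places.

At 478 nm (n = 1.336): cos²i = 0.26163 → i = 59.236°, r = 40.029°, D_min = 138.356°, rainbow angle = 41.644°.
At 624 nm (n = 1.331): cos²i = 0.25719 → i = 59.527°, r = 40.356°, D_min = 137.630°, rainbow angle = 42.370°.
Angular width = |41.644° − 42.370°| = 0.726°.

0.73°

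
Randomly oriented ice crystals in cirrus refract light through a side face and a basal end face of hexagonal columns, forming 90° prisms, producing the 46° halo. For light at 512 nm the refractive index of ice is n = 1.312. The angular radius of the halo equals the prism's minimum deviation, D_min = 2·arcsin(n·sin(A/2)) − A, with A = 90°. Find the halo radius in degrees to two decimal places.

46.17°

n·sin(A/2) = 1.312 × sin 45° = 1.312 × 0.7071 = 0.9277.
D_min = 2·arcsin(0.9277) − 90° = 2 × 68.083° − 90° = 46.166°.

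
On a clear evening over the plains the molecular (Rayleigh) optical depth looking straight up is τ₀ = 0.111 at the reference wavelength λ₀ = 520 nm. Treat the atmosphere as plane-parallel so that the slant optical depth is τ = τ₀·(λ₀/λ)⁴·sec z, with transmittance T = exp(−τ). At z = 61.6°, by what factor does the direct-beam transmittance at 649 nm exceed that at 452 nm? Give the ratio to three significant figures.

1.37

Airmass: sec 61.6° = 2.1025.
τ(649 nm) = 0.111 × (520/649)⁴ × 2.1025 = 0.111 × 0.4121 × 2.1025 = 0.0962.
τ(452 nm) = 0.111 × (520/452)⁴ × 2.1025 = 0.111 × 1.7517 × 2.1025 = 0.4088.
T(649)/T(452) = exp(τ_B − τ_A) = exp(0.3126) = 1.3670.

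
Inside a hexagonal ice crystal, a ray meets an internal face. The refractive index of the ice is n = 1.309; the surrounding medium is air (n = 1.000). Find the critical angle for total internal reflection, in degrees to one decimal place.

49.8°

sin θ_c = n_air / n = 1.000 / 1.309 = 0.7639.
θ_c = arcsin(0.7639) = 49.81°.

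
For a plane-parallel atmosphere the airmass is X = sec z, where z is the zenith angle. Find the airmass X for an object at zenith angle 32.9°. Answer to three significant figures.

X = sec z = 1/cos 32.9° = 1/0.8396 = 1.1910.

1.19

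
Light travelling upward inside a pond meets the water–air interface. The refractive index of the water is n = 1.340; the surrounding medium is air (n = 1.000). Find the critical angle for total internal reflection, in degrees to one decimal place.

sin θ_c = n_air / n = 1.000 / 1.340 = 0.7463.
θ_c = arcsin(0.7463) = 48.27°.

48.3°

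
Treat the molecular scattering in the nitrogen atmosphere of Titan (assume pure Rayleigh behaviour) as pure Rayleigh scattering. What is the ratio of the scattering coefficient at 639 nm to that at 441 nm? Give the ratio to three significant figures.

0.227

Rayleigh scattering ∝ λ⁻⁴, so the ratio of coefficients is the inverse fourth power of the wavelength ratio.
σ(639)/σ(441) = (441/639)⁴ = (0.6901)⁴ = 0.2269.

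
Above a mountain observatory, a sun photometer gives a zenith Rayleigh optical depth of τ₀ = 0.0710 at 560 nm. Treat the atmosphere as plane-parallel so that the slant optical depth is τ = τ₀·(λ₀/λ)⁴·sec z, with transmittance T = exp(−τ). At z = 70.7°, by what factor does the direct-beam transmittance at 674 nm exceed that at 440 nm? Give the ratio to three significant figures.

Airmass: sec 70.7° = 3.0256.
τ(674 nm) = 0.0710 × (560/674)⁴ × 3.0256 = 0.0710 × 0.4766 × 3.0256 = 0.1024.
τ(440 nm) = 0.0710 × (560/440)⁴ × 3.0256 = 0.0710 × 2.6239 × 3.0256 = 0.5636.
T(674)/T(440) = exp(τ_B − τ_A) = exp(0.4613) = 1.5861.

1.59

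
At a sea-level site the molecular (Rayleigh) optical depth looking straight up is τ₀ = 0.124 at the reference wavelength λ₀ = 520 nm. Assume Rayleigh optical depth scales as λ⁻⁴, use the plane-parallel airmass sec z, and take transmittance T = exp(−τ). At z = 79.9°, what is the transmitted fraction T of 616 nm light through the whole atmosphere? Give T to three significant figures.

0.698

sec 79.9° = 5.7023.
τ = 0.124 × (520/616)⁴ × 5.7023 = 0.124 × 0.5078 × 5.7023 = 0.3591.
T = exp(−0.3591) = 0.6983.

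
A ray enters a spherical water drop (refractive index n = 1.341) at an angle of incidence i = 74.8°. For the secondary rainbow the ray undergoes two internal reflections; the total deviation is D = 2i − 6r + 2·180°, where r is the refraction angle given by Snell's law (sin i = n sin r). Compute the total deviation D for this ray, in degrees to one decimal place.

233.5°

sin r = sin 74.8° / 1.341 = 0.9650/1.341 = 0.7196; r = 46.02°.
D = 2·74.8° − 6·46.02° + 2·180° = 149.60° − 276.14° + 360° = 233.46°.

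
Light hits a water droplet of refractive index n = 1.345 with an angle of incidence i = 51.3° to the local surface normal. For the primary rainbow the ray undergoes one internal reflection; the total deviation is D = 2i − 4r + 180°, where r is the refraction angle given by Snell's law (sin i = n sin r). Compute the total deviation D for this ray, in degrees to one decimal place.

sin r = sin 51.3° / 1.345 = 0.7804/1.345 = 0.5802; r = 35.47°.
D = 2·51.3° − 4·35.47° + 180° = 102.60° − 141.87° + 180° = 140.73°.

140.7°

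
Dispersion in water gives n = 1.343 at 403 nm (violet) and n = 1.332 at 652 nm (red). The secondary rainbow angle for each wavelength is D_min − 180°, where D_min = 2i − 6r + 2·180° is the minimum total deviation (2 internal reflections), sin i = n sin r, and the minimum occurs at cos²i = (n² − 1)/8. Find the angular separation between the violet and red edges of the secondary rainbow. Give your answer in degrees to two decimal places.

2.85°

At 403 nm (n = 1.343): cos²i = 0.10046 → i = 71.522°, r = 44.928°, D_min = 233.478°, rainbow angle = 53.478°.
At 652 nm (n = 1.332): cos²i = 0.09678 → i = 71.875°, r = 45.520°, D_min = 230.628°, rainbow angle = 50.628°.
Angular width = |53.478° − 50.628°| = 2.849°.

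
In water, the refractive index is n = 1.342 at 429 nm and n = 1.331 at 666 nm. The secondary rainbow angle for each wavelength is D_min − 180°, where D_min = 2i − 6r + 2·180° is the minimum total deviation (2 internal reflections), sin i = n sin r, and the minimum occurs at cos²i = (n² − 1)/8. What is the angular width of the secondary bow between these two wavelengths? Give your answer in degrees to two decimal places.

2.86°

At 429 nm (n = 1.342): cos²i = 0.10012 → i = 71.554°, r = 44.981°, D_min = 233.222°, rainbow angle = 53.222°.
At 666 nm (n = 1.331): cos²i = 0.09645 → i = 71.907°, r = 45.575°, D_min = 230.365°, rainbow angle = 50.365°.
Angular width = |53.222° − 50.365°| = 2.857°.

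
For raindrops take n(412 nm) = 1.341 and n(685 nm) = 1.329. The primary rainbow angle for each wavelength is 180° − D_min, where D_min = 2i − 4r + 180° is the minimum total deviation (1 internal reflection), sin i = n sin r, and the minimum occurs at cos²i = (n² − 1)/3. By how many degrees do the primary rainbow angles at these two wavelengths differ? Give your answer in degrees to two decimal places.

1.73°

At 412 nm (n = 1.341): cos²i = 0.26609 → i = 58.946°, r = 39.705°, D_min = 139.071°, rainbow angle = 40.929°.
At 685 nm (n = 1.329): cos²i = 0.25541 → i = 59.643°, r = 40.487°, D_min = 137.337°, rainbow angle = 42.663°.
Angular width = |40.929° − 42.663°| = 1.735°.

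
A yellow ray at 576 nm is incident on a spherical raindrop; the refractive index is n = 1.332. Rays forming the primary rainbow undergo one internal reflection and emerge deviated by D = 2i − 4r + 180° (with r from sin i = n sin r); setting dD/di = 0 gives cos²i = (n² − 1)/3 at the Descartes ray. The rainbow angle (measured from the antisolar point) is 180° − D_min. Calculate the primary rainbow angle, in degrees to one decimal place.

42.2°

cos²i = (1.77422 − 1)/3 = 0.25807; i = arccos(0.50801) = 59.469°.
sin r = sin 59.469°/1.332 = 0.64666; r = 40.290°.
D_min = 2·59.469° − 4·40.290° + 180° = 137.776°.
Rainbow angle = 180° − D_min = 42.224°.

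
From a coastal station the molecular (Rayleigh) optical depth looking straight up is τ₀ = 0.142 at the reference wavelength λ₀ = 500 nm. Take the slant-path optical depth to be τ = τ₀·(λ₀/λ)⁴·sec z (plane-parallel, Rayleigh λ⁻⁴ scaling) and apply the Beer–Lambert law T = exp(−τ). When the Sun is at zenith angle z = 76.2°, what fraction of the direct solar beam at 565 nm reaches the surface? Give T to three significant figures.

0.694

sec 76.2° = 4.1923.
τ = 0.142 × (500/565)⁴ × 4.1923 = 0.142 × 0.6133 × 4.1923 = 0.3651.
T = exp(−0.3651) = 0.6941.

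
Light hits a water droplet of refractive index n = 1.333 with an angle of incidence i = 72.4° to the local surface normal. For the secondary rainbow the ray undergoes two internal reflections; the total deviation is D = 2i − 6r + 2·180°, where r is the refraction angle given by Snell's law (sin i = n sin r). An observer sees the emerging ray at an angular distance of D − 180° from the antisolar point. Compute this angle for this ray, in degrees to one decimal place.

50.9°

sin r = sin 72.4° / 1.333 = 0.9532/1.333 = 0.7151; r = 45.65°.
D = 2·72.4° − 6·45.65° + 2·180° = 144.80° − 273.89° + 360° = 230.91°.
Angle from antisolar point = D − 180° = 50.91°.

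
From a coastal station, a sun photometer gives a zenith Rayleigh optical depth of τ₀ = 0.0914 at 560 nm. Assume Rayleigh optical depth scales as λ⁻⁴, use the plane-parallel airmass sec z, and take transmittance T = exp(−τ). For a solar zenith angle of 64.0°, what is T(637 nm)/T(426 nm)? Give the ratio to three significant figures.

1.65

Airmass: sec 64.0° = 2.2812.
τ(637 nm) = 0.0914 × (560/637)⁴ × 2.2812 = 0.0914 × 0.5973 × 2.2812 = 0.1245.
τ(426 nm) = 0.0914 × (560/426)⁴ × 2.2812 = 0.0914 × 2.9862 × 2.2812 = 0.6226.
T(637)/T(426) = exp(τ_B − τ_A) = exp(0.4981) = 1.6456.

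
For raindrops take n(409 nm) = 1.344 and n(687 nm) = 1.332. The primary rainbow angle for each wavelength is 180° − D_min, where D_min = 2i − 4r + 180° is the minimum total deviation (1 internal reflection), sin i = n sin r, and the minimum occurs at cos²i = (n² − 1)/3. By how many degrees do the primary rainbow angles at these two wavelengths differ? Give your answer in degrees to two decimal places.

At 409 nm (n = 1.344): cos²i = 0.26878 → i = 58.772°, r = 39.512°, D_min = 139.495°, rainbow angle = 40.505°.
At 687 nm (n = 1.332): cos²i = 0.25807 → i = 59.469°, r = 40.290°, D_min = 137.776°, rainbow angle = 42.224°.
Angular width = |40.505° − 42.224°| = 1.719°.

1.72°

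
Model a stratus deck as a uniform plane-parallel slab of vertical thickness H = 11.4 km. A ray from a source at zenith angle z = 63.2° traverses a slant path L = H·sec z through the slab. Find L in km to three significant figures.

25.3 km

sec z = 1/cos 63.2° = 2.2179.
L = 11.4 × 2.2179 = 25.284 km.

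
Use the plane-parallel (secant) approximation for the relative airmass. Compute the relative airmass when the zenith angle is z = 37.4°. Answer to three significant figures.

1.26

X = sec z = 1/cos 37.4° = 1/0.7944 = 1.2588.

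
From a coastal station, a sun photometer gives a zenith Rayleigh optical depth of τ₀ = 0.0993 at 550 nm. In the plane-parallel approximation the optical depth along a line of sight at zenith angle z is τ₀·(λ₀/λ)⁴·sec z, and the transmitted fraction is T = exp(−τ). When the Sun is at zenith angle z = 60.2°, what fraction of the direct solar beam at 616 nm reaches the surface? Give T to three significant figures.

0.881

sec 60.2° = 2.0122.
τ = 0.0993 × (550/616)⁴ × 2.0122 = 0.0993 × 0.6355 × 2.0122 = 0.1270.
T = exp(−0.1270) = 0.8807.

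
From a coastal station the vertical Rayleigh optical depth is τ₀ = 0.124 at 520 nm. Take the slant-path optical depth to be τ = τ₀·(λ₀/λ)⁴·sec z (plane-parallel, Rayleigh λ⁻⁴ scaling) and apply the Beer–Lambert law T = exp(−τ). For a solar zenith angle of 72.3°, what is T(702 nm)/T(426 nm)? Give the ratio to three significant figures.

2.19

Airmass: sec 72.3° = 3.2891.
τ(702 nm) = 0.124 × (520/702)⁴ × 3.2891 = 0.124 × 0.3011 × 3.2891 = 0.1228.
τ(426 nm) = 0.124 × (520/426)⁴ × 3.2891 = 0.124 × 2.2201 × 3.2891 = 0.9055.
T(702)/T(426) = exp(τ_B − τ_A) = exp(0.7827) = 2.1873.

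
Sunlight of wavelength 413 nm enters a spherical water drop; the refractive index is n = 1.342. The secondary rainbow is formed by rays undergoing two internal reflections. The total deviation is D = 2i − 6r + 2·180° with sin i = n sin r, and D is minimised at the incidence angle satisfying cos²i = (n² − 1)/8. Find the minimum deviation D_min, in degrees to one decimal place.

233.2°

cos²i = (1.80096 − 1)/8 = 0.10012; i = arccos(0.31642) = 71.554°.
sin r = sin 71.554°/1.342 = 0.70687; r = 44.981°.
D_min = 2·71.554° − 6·44.981° + 360° = 233.222°.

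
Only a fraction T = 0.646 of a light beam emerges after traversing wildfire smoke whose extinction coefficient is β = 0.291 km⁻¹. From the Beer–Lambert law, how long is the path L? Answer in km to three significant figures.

1.50 km

Beer–Lambert: T = exp(−βL) ⇒ L = −ln(T)/β = −ln(0.646)/0.291 = 0.4370/0.291 = 1.502 km.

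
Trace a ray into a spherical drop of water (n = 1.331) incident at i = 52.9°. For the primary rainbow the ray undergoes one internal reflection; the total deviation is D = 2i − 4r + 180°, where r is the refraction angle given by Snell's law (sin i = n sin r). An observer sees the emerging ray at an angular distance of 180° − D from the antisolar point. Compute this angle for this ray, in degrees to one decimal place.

41.5°

sin r = sin 52.9° / 1.331 = 0.7976/1.331 = 0.5992; r = 36.82°.
D = 2·52.9° − 4·36.82° + 180° = 105.80° − 147.26° + 180° = 138.54°.
Angle from antisolar point = 180° − D = 41.46°.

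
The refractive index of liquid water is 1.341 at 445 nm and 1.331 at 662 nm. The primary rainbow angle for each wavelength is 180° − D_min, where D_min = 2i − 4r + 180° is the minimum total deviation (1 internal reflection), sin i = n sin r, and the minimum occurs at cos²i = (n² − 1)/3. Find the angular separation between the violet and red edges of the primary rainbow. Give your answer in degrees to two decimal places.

At 445 nm (n = 1.341): cos²i = 0.26609 → i = 58.946°, r = 39.705°, D_min = 139.071°, rainbow angle = 40.929°.
At 662 nm (n = 1.331): cos²i = 0.25719 → i = 59.527°, r = 40.356°, D_min = 137.630°, rainbow angle = 42.370°.
Angular width = |40.929° − 42.370°| = 1.441°.

1.44°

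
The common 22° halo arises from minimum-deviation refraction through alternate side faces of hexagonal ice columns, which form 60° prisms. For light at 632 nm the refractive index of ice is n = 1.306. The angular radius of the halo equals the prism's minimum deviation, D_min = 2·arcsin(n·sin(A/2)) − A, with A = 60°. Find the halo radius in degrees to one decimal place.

21.5°

n·sin(A/2) = 1.306 × sin 30° = 1.306 × 0.5000 = 0.6530.
D_min = 2·arcsin(0.6530) − 60° = 2 × 40.768° − 60° = 21.536°.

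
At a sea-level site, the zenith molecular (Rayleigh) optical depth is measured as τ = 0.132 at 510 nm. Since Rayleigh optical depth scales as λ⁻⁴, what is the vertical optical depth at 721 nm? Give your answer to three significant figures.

0.0330

τ(721 nm) = τ(510 nm) × (510/721)⁴ = 0.132 × (0.7074)⁴ = 0.132 × 0.2503 = 0.0330.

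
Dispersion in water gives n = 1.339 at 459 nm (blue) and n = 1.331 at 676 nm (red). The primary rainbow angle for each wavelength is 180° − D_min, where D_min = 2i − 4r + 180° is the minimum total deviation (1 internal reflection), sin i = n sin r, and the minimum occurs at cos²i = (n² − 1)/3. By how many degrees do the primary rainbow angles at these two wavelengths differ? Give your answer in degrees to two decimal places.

1.16°

At 459 nm (n = 1.339): cos²i = 0.26431 → i = 59.062°, r = 39.834°, D_min = 138.786°, rainbow angle = 41.214°.
At 676 nm (n = 1.331): cos²i = 0.25719 → i = 59.527°, r = 40.356°, D_min = 137.630°, rainbow angle = 42.370°.
Angular width = |41.214° − 42.370°| = 1.156°.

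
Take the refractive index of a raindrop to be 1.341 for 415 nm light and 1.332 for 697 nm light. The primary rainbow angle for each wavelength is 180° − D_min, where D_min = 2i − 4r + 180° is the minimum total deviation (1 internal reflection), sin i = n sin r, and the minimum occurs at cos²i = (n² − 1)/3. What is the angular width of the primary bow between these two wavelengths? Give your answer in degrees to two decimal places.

1.29°

At 415 nm (n = 1.341): cos²i = 0.26609 → i = 58.946°, r = 39.705°, D_min = 139.071°, rainbow angle = 40.929°.
At 697 nm (n = 1.332): cos²i = 0.25807 → i = 59.469°, r = 40.290°, D_min = 137.776°, rainbow angle = 42.224°.
Angular width = |40.929° − 42.224°| = 1.295°.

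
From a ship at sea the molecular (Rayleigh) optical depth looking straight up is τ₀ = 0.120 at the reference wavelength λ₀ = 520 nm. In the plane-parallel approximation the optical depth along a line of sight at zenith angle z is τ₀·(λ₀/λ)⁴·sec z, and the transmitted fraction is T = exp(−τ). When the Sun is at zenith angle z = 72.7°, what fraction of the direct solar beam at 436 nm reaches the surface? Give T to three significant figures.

sec 72.7° = 3.3628.
τ = 0.120 × (520/436)⁴ × 3.3628 = 0.120 × 2.0233 × 3.3628 = 0.8165.
T = exp(−0.8165) = 0.4420.

0.442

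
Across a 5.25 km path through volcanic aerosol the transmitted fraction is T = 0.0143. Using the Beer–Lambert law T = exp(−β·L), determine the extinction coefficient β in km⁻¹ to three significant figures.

Beer–Lambert: T = exp(−βL) ⇒ β = −ln(T)/L = −ln(0.0143)/5.25 = 4.2475/5.25 = 0.809 km⁻¹.

0.809 km⁻¹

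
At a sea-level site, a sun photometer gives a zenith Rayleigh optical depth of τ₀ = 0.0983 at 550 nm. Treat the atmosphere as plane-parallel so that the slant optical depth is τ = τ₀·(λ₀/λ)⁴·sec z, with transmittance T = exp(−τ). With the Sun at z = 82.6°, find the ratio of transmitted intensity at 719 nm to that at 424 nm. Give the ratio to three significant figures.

Airmass: sec 82.6° = 7.7642.
τ(719 nm) = 0.0983 × (550/719)⁴ × 7.7642 = 0.0983 × 0.3424 × 7.7642 = 0.2613.
τ(424 nm) = 0.0983 × (550/424)⁴ × 7.7642 = 0.0983 × 2.8313 × 7.7642 = 2.1609.
T(719)/T(424) = exp(τ_B − τ_A) = exp(1.8996) = 6.6832.

6.68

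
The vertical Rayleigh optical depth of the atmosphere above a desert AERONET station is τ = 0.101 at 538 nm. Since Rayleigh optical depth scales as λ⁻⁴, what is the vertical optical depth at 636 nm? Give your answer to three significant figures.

τ(636 nm) = τ(538 nm) × (538/636)⁴ = 0.101 × (0.8459)⁴ = 0.101 × 0.5120 = 0.0517.

0.0517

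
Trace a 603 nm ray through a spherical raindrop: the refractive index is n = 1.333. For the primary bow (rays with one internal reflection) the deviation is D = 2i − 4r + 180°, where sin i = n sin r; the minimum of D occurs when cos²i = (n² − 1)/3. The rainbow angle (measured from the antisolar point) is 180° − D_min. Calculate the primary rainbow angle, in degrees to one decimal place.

42.1°

cos²i = (1.77689 − 1)/3 = 0.25896; i = arccos(0.50888) = 59.410°.
sin r = sin 59.410°/1.333 = 0.64579; r = 40.225°.
D_min = 2·59.410° − 4·40.225° + 180° = 137.922°.
Rainbow angle = 180° − D_min = 42.078°.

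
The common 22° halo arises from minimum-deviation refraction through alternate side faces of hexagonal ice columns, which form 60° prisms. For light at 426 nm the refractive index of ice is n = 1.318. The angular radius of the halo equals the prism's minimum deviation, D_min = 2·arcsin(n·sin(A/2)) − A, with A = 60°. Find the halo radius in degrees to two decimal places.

22.45°

n·sin(A/2) = 1.318 × sin 30° = 1.318 × 0.5000 = 0.6590.
D_min = 2·arcsin(0.6590) − 60° = 2 × 41.224° − 60° = 22.447°.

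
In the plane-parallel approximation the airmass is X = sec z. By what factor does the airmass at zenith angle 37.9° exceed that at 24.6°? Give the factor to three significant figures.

X(37.9°)/X(24.6°) = sec 37.9° / sec 24.6° = cos 24.6° / cos 37.9° = 0.9092/0.7891 = 1.1523.

1.15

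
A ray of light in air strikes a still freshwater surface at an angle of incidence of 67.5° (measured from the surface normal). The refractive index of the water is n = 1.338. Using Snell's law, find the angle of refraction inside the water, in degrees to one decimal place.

43.7°

Snell: sin θ_r = sin θ_i / n = sin 67.5° / 1.338 = 0.9239 / 1.338 = 0.6905.
θ_r = arcsin(0.6905) = 43.67°.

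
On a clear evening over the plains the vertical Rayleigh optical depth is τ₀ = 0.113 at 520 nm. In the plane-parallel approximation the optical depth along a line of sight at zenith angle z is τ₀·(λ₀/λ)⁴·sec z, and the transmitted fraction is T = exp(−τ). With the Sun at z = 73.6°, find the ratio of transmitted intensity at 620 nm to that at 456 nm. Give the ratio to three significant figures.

1.61

Airmass: sec 73.6° = 3.5418.
τ(620 nm) = 0.113 × (520/620)⁴ × 3.5418 = 0.113 × 0.4948 × 3.5418 = 0.1980.
τ(456 nm) = 0.113 × (520/456)⁴ × 3.5418 = 0.113 × 1.6910 × 3.5418 = 0.6768.
T(620)/T(456) = exp(τ_B − τ_A) = exp(0.4788) = 1.6141.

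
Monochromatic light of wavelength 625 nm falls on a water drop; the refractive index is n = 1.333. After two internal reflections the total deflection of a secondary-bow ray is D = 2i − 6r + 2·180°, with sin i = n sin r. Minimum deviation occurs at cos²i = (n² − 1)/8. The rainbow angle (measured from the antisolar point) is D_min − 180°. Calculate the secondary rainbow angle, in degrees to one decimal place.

cos²i = (1.77689 − 1)/8 = 0.09711; i = arccos(0.31163) = 71.843°.
sin r = sin 71.843°/1.333 = 0.71283; r = 45.466°.
D_min = 2·71.843° − 6·45.466° + 360° = 230.891°.
Rainbow angle = D_min − 180° = 50.891°.

50.9°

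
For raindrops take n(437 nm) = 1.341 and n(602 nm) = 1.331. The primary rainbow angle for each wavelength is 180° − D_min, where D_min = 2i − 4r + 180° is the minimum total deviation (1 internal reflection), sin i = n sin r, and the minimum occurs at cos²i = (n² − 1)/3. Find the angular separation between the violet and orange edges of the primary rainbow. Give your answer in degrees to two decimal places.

1.44°

At 437 nm (n = 1.341): cos²i = 0.26609 → i = 58.946°, r = 39.705°, D_min = 139.071°, rainbow angle = 40.929°.
At 602 nm (n = 1.331): cos²i = 0.25719 → i = 59.527°, r = 40.356°, D_min = 137.630°, rainbow angle = 42.370°.
Angular width = |40.929° − 42.370°| = 1.441°.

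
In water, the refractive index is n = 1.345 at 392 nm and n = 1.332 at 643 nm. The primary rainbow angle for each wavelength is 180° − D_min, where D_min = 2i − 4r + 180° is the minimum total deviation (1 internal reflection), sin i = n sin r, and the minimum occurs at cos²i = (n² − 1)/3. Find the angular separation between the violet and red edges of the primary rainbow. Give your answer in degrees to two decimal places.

1.86°

At 392 nm (n = 1.345): cos²i = 0.26967 → i = 58.715°, r = 39.448°, D_min = 139.635°, rainbow angle = 40.365°.
At 643 nm (n = 1.332): cos²i = 0.25807 → i = 59.469°, r = 40.290°, D_min = 137.776°, rainbow angle = 42.224°.
Angular width = |40.365° − 42.224°| = 1.859°.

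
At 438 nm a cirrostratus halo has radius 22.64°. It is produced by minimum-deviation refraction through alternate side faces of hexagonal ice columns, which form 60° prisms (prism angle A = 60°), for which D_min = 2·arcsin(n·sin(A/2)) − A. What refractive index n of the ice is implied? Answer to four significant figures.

1.321

Rearranging: n = sin((D_min + A)/2) / sin(A/2).
(D_min + A)/2 = (22.64° + 60°)/2 = 41.320°.
n = sin 41.320° / sin 30° = 0.6603 / 0.5000 = 1.3205.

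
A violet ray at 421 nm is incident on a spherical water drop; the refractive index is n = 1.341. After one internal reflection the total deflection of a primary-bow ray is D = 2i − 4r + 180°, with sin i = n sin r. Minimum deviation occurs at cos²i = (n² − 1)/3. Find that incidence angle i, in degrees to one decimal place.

58.9°

cos²i = (1.341² − 1)/3 = (1.79828 − 1)/3 = 0.26609.
cos i = 0.51584, so i = 58.946°.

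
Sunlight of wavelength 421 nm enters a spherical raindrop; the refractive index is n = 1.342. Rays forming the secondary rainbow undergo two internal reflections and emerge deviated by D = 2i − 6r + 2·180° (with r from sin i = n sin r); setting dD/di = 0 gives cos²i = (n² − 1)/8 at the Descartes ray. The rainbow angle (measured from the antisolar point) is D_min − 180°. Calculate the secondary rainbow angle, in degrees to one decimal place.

cos²i = (1.80096 − 1)/8 = 0.10012; i = arccos(0.31642) = 71.554°.
sin r = sin 71.554°/1.342 = 0.70687; r = 44.981°.
D_min = 2·71.554° − 6·44.981° + 360° = 233.222°.
Rainbow angle = D_min − 180° = 53.222°.

53.2°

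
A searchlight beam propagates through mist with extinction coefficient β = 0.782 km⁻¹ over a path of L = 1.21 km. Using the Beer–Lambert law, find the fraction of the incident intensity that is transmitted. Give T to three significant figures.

τ = β·L = 0.782 × 1.21 = 0.9462.
T = exp(−0.9462) = 0.3882.

0.388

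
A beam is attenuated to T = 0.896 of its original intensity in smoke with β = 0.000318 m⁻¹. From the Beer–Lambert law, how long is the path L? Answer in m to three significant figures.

Beer–Lambert: T = exp(−βL) ⇒ L = −ln(T)/β = −ln(0.896)/0.000318 = 0.1098/0.000318 = 345.3 m.

345 m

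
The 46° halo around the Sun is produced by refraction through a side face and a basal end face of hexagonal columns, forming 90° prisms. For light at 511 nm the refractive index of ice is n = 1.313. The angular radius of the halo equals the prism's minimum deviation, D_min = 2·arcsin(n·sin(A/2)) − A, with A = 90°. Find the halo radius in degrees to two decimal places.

n·sin(A/2) = 1.313 × sin 45° = 1.313 × 0.7071 = 0.9284.
D_min = 2·arcsin(0.9284) − 90° = 2 × 68.192° − 90° = 46.383°.

46.38°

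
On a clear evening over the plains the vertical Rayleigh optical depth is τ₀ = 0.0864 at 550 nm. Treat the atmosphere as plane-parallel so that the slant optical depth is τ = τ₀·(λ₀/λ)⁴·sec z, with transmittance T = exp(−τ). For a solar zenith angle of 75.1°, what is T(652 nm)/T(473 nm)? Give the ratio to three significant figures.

Airmass: sec 75.1° = 3.8890.
τ(652 nm) = 0.0864 × (550/652)⁴ × 3.8890 = 0.0864 × 0.5064 × 3.8890 = 0.1701.
τ(473 nm) = 0.0864 × (550/473)⁴ × 3.8890 = 0.0864 × 1.8281 × 3.8890 = 0.6143.
T(652)/T(473) = exp(τ_B − τ_A) = exp(0.4441) = 1.5591.

1.56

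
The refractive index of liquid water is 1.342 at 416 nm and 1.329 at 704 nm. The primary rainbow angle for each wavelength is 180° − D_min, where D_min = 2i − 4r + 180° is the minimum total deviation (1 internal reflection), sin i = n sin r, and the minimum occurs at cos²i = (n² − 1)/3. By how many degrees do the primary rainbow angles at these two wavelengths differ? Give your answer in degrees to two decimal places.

1.88°

At 416 nm (n = 1.342): cos²i = 0.26699 → i = 58.888°, r = 39.641°, D_min = 139.213°, rainbow angle = 40.787°.
At 704 nm (n = 1.329): cos²i = 0.25541 → i = 59.643°, r = 40.487°, D_min = 137.337°, rainbow angle = 42.663°.
Angular width = |40.787° − 42.663°| = 1.876°.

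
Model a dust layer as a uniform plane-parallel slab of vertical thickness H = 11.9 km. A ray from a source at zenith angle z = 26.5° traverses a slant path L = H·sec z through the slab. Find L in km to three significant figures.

sec z = 1/cos 26.5° = 1.1174.
L = 11.9 × 1.1174 = 13.297 km.

13.3 km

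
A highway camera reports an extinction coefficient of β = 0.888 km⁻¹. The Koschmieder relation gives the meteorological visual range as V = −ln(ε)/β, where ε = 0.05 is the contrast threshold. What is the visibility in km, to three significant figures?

3.37 km

V = −ln(0.05) / 0.888 = 2.996 / 0.888 = 3.3736 km.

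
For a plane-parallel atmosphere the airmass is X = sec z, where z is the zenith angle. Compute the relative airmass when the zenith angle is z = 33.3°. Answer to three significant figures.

1.20

X = sec z = 1/cos 33.3° = 1/0.8358 = 1.1964.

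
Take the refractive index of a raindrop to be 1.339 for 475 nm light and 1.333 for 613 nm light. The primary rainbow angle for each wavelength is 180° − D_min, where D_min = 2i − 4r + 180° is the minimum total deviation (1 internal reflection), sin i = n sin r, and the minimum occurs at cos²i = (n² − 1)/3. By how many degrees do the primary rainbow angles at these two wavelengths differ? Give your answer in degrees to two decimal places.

0.86°

At 475 nm (n = 1.339): cos²i = 0.26431 → i = 59.062°, r = 39.834°, D_min = 138.786°, rainbow angle = 41.214°.
At 613 nm (n = 1.333): cos²i = 0.25896 → i = 59.410°, r = 40.225°, D_min = 137.922°, rainbow angle = 42.078°.
Angular width = |41.214° − 42.078°| = 0.865°.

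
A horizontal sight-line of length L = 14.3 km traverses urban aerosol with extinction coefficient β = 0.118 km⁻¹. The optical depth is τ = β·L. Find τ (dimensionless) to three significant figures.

1.69

τ = β·L = 0.118 × 14.3 = 1.6874.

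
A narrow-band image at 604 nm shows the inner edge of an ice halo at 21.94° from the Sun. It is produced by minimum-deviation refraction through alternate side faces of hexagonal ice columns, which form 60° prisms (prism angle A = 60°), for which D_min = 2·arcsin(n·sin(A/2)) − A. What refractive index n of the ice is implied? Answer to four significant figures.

1.311

Rearranging: n = sin((D_min + A)/2) / sin(A/2).
(D_min + A)/2 = (21.94° + 60°)/2 = 40.970°.
n = sin 40.970° / sin 30° = 0.6557 / 0.5000 = 1.3113.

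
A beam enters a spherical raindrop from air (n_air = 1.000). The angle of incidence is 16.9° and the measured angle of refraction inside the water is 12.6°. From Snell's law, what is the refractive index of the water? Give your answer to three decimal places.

1.333

n = sin θ_i / sin θ_r = sin 16.9° / sin 12.6° = 0.2907 / 0.2181 = 1.3326.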